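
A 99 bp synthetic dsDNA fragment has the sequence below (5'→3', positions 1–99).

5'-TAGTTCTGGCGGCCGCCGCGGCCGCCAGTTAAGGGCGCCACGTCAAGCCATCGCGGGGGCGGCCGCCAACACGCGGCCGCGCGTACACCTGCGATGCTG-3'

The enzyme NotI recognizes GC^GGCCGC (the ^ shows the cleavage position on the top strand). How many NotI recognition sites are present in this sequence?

GCGGCCGC occurs starting at positions 9, 18, 59, 73.
NotI cuts at 4 sites.

4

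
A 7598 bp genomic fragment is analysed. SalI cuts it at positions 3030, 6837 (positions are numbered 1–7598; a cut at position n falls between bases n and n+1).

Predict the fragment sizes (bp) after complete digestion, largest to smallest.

Linear molecule, 2 cuts → 3 fragments:
  3030 − 0 = 3030 bp
  6837 − 3030 = 3807 bp
  7598 − 6837 = 761 bp
Sorted largest to smallest: 3807, 3030, 761 bp.

3807, 3030, 761 bp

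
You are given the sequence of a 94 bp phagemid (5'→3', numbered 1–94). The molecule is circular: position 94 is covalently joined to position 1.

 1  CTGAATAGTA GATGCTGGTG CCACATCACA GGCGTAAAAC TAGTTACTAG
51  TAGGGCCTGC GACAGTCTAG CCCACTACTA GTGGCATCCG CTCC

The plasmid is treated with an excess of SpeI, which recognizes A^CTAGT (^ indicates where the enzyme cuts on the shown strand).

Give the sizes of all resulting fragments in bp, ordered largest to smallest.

SpeI sites (ACTAGT) start at positions 39, 46, 77.
SpeI cuts after the first base of each site, so after positions 39, 46, 77.
Circular molecule, 3 cuts → 3 fragments:
  40–46 → 7 bp
  47–77 → 31 bp
  78–94 then 1–39 → 17 + 39 = 56 bp
Sorted largest to smallest: 56, 31, 7 bp.

56, 31, 7 bp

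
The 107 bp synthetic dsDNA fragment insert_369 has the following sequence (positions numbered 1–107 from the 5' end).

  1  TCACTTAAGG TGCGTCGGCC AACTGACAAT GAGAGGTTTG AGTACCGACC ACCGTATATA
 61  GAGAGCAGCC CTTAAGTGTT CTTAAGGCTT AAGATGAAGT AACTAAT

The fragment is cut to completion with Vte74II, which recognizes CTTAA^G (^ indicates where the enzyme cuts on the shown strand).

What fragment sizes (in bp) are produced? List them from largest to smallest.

Vte74II sites (CTTAAG) start at positions 4, 71, 81, 88.
Vte74II cuts after base 5 of each site (before the last base), so after positions 8, 75, 85, 92.
Linear molecule, 4 cuts → 5 fragments:
  1–8 → 8 bp
  9–75 → 67 bp
  76–85 → 10 bp
  86–92 → 7 bp
  93–107 → 15 bp
Sorted largest to smallest: 67, 15, 10, 8, 7 bp.

67, 15, 10, 8, 7 bp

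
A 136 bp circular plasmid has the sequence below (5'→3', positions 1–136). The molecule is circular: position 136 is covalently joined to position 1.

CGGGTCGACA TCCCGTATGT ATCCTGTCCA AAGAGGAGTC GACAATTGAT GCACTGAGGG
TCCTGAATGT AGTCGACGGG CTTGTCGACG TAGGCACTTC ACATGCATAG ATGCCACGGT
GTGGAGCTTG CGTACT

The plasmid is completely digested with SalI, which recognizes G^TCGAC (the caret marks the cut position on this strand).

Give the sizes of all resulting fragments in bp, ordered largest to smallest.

56, 34, 34, 12 bp

SalI sites (GTCGAC) start at positions 4, 38, 72, 84.
SalI cuts after the first base of each site, so after positions 4, 38, 72, 84.
Circular molecule, 4 cuts → 4 fragments:
  5–38 → 34 bp
  39–72 → 34 bp
  73–84 → 12 bp
  85–136 then 1–4 → 52 + 4 = 56 bp
Sorted largest to smallest: 56, 34, 34, 12 bp.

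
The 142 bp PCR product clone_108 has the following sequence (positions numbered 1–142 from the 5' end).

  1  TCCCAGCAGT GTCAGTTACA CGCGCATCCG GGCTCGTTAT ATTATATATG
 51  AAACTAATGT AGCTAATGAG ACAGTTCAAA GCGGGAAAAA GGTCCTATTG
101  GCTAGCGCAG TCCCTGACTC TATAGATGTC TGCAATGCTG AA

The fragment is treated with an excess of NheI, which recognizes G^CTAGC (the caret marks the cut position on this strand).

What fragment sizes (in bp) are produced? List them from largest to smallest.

101, 41 bp

The NheI site (GCTAGC) starts at position 101.
NheI cuts after the first base of each site, so after position 101.
Linear molecule, 1 cut → 2 fragments:
  1–101 → 101 bp
  102–142 → 41 bp
Sorted largest to smallest: 101, 41 bp.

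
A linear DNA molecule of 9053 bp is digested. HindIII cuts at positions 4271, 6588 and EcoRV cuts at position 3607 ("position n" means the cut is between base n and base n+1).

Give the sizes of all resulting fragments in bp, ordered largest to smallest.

Combined cut positions (sorted): 3607, 4271, 6588.
Linear molecule, 3 cuts → 4 fragments:
  3607 − 0 = 3607 bp
  4271 − 3607 = 664 bp
  6588 − 4271 = 2317 bp
  9053 − 6588 = 2465 bp
Sorted largest to smallest: 3607, 2465, 2317, 664 bp.

3607, 2465, 2317, 664 bp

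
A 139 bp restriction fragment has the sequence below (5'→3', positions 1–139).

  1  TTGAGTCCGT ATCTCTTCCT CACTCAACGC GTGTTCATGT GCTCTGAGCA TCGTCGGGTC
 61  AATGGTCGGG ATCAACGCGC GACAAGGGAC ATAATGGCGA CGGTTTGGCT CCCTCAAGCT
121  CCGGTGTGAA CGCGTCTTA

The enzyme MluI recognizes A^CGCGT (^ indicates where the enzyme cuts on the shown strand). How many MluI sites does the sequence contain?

2

ACGCGT occurs starting at positions 27, 130.
MluI cuts at 2 sites.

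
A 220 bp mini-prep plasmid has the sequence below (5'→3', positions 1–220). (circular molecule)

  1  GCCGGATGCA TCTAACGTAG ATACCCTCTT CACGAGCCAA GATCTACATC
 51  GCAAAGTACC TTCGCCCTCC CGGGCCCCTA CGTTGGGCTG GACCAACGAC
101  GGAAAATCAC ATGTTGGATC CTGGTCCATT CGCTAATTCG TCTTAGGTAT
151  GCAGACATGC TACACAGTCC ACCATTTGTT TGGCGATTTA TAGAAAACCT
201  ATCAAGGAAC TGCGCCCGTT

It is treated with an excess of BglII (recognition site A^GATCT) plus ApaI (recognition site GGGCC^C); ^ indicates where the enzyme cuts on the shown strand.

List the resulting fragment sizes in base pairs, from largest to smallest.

The BglII site (AGATCT) starts at position 40.
BglII cuts after the first base of each site, so after position 40.
The ApaI site (GGGCCC) starts at position 72.
ApaI cuts after base 5 of each site (before the last base), so after position 76.
Combined cut positions: 40, 76.
Circular molecule, 2 cuts → 2 fragments:
  41–76 → 36 bp
  77–220 then 1–40 → 144 + 40 = 184 bp
Sorted largest to smallest: 184, 36 bp.

184, 36 bp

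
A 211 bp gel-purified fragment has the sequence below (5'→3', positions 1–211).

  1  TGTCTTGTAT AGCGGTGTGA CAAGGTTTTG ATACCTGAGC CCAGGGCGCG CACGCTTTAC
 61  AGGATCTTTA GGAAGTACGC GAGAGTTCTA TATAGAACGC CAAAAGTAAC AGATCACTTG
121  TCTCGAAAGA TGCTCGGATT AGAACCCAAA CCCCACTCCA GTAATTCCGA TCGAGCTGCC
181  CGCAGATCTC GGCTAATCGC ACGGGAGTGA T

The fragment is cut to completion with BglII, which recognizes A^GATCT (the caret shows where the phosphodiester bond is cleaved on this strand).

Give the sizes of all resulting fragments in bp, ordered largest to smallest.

The BglII site (AGATCT) starts at position 184.
BglII cuts after the first base of each site, so after position 184.
Linear molecule, 1 cut → 2 fragments:
  1–184 → 184 bp
  185–211 → 27 bp
Sorted largest to smallest: 184, 27 bp.

184, 27 bp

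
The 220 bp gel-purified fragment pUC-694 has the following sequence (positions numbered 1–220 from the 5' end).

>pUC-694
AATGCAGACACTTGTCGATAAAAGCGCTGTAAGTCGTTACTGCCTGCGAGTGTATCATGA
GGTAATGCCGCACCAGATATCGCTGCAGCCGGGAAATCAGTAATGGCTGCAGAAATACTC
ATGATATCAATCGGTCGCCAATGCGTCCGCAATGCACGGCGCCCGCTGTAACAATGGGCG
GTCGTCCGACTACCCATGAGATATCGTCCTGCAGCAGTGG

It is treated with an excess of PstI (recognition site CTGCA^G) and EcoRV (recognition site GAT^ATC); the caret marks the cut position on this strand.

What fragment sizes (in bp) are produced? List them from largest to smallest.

78, 77, 24, 14, 11, 9, 7 bp

PstI sites (CTGCAG) start at positions 83, 107, 209.
PstI cuts after base 5 of each site (before the last base), so after positions 87, 111, 213.
EcoRV sites (GATATC) start at positions 76, 123, 200.
EcoRV cuts after base 3 of each site, so after positions 78, 125, 202.
Combined cut positions: 78, 87, 111, 125, 202, 213.
Linear molecule, 6 cuts → 7 fragments:
  1–78 → 78 bp
  79–87 → 9 bp
  88–111 → 24 bp
  112–125 → 14 bp
  126–202 → 77 bp
  203–213 → 11 bp
  214–220 → 7 bp
Sorted largest to smallest: 78, 77, 24, 14, 11, 9, 7 bp.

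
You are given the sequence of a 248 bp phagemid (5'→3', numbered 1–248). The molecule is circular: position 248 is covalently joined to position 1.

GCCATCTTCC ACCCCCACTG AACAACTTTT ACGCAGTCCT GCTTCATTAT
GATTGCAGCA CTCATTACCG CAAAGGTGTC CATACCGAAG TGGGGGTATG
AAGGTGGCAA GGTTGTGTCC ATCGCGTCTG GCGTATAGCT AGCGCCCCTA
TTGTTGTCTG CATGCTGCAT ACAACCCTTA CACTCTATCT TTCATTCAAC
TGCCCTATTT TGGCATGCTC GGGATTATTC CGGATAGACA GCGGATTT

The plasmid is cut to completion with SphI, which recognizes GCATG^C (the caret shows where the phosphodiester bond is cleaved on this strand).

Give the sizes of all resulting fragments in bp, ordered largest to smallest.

195, 53 bp

SphI sites (GCATGC) start at positions 160, 213.
SphI cuts after base 5 of each site (before the last base), so after positions 164, 217.
Circular molecule, 2 cuts → 2 fragments:
  165–217 → 53 bp
  218–248 then 1–164 → 31 + 164 = 195 bp
Sorted largest to smallest: 195, 53 bp.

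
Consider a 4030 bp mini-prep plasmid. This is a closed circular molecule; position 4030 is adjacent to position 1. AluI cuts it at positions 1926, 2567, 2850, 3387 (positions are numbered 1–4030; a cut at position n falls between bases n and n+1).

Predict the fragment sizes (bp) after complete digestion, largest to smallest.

2569, 641, 537, 283 bp

Circular molecule, 4 cuts → 4 fragments:
  2567 − 1926 = 641 bp
  2850 − 2567 = 283 bp
  3387 − 2850 = 537 bp
  wrap: 4030 − 3387 + 1926 = 2569 bp
Sorted largest to smallest: 2569, 641, 537, 283 bp.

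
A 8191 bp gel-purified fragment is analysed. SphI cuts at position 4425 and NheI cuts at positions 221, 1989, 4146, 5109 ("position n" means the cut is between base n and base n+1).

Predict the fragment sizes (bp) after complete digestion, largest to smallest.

3082, 2157, 1768, 684, 279, 221 bp

Combined cut positions (sorted): 221, 1989, 4146, 4425, 5109.
Linear molecule, 5 cuts → 6 fragments:
  221 − 0 = 221 bp
  1989 − 221 = 1768 bp
  4146 − 1989 = 2157 bp
  4425 − 4146 = 279 bp
  5109 − 4425 = 684 bp
  8191 − 5109 = 3082 bp
Sorted largest to smallest: 3082, 2157, 1768, 684, 279, 221 bp.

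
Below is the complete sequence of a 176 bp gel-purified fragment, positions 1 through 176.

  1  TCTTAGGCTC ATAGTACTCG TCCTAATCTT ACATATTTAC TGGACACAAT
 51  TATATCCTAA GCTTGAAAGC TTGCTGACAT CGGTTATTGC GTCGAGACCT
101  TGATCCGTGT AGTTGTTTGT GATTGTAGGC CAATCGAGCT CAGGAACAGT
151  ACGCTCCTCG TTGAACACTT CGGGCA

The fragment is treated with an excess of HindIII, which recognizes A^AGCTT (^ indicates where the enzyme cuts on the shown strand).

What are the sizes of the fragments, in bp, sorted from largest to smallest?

HindIII sites (AAGCTT) start at positions 59, 67.
HindIII cuts after the first base of each site, so after positions 59, 67.
Linear molecule, 2 cuts → 3 fragments:
  1–59 → 59 bp
  60–67 → 8 bp
  68–176 → 109 bp
Sorted largest to smallest: 109, 59, 8 bp.

109, 59, 8 bp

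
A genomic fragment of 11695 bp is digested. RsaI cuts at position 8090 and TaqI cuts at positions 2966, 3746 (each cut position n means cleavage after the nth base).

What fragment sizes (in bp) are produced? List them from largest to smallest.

Combined cut positions (sorted): 2966, 3746, 8090.
Linear molecule, 3 cuts → 4 fragments:
  2966 − 0 = 2966 bp
  3746 − 2966 = 780 bp
  8090 − 3746 = 4344 bp
  11695 − 8090 = 3605 bp
Sorted largest to smallest: 4344, 3605, 2966, 780 bp.

4344, 3605, 2966, 780 bp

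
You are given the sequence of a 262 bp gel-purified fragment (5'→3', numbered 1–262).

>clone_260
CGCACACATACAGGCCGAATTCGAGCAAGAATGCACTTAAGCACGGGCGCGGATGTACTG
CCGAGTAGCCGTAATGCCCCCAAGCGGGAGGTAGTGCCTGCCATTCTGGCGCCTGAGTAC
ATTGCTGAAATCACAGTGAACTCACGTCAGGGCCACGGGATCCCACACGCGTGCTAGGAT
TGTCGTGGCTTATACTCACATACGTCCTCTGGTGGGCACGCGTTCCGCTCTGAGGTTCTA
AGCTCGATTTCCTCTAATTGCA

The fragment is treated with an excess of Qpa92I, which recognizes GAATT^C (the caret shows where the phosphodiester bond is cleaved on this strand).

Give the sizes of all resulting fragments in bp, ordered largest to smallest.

241, 21 bp

The Qpa92I site (GAATTC) starts at position 17.
Qpa92I cuts after base 5 of each site (before the last base), so after position 21.
Linear molecule, 1 cut → 2 fragments:
  1–21 → 21 bp
  22–262 → 241 bp
Sorted largest to smallest: 241, 21 bp.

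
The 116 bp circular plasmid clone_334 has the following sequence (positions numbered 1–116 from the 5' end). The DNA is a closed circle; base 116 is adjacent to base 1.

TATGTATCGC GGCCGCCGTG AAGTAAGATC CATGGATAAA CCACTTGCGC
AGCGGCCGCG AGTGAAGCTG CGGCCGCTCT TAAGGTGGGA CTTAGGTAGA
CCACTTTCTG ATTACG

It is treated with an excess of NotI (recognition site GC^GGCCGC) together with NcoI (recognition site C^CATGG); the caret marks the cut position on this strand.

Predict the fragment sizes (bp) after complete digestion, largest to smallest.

NotI sites (GCGGCCGC) start at positions 9, 52, 70.
NotI cuts after base 2 of each site, so after positions 10, 53, 71.
The NcoI site (CCATGG) starts at position 30.
NcoI cuts after the first base of each site, so after position 30.
Combined cut positions: 10, 30, 53, 71.
Circular molecule, 4 cuts → 4 fragments:
  11–30 → 20 bp
  31–53 → 23 bp
  54–71 → 18 bp
  72–116 then 1–10 → 45 + 10 = 55 bp
Sorted largest to smallest: 55, 23, 20, 18 bp.

55, 23, 20, 18 bp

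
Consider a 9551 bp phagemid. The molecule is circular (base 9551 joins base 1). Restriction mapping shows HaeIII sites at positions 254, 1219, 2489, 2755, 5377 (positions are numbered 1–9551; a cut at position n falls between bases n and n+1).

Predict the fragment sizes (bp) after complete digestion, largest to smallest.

Circular molecule, 5 cuts → 5 fragments:
  1219 − 254 = 965 bp
  2489 − 1219 = 1270 bp
  2755 − 2489 = 266 bp
  5377 − 2755 = 2622 bp
  wrap: 9551 − 5377 + 254 = 4428 bp
Sorted largest to smallest: 4428, 2622, 1270, 965, 266 bp.

4428, 2622, 1270, 965, 266 bp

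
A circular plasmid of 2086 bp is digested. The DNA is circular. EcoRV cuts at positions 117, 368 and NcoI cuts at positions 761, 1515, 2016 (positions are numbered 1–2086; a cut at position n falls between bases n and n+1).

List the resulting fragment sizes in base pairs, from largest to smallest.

754, 501, 393, 251, 187 bp

Combined cut positions (sorted): 117, 368, 761, 1515, 2016.
Circular molecule, 5 cuts → 5 fragments:
  368 − 117 = 251 bp
  761 − 368 = 393 bp
  1515 − 761 = 754 bp
  2016 − 1515 = 501 bp
  wrap: 2086 − 2016 + 117 = 187 bp
Sorted largest to smallest: 754, 501, 393, 251, 187 bp.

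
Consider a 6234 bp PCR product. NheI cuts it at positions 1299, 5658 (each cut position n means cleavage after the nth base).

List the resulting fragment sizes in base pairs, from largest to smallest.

Linear molecule, 2 cuts → 3 fragments:
  1299 − 0 = 1299 bp
  5658 − 1299 = 4359 bp
  6234 − 5658 = 576 bp
Sorted largest to smallest: 4359, 1299, 576 bp.

4359, 1299, 576 bp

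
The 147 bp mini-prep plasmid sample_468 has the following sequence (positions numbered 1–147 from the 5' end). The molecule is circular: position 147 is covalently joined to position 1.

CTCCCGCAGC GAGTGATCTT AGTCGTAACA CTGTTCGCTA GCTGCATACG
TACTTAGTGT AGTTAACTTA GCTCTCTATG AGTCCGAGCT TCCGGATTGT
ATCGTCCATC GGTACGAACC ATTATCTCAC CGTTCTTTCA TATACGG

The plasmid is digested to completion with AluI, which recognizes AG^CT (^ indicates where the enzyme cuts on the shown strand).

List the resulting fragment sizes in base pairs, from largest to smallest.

AluI sites (AGCT) start at positions 40, 70, 87.
AluI cuts after base 2 of each site, so after positions 41, 71, 88.
Circular molecule, 3 cuts → 3 fragments:
  42–71 → 30 bp
  72–88 → 17 bp
  89–147 then 1–41 → 59 + 41 = 100 bp
Sorted largest to smallest: 100, 30, 17 bp.

100, 30, 17 bp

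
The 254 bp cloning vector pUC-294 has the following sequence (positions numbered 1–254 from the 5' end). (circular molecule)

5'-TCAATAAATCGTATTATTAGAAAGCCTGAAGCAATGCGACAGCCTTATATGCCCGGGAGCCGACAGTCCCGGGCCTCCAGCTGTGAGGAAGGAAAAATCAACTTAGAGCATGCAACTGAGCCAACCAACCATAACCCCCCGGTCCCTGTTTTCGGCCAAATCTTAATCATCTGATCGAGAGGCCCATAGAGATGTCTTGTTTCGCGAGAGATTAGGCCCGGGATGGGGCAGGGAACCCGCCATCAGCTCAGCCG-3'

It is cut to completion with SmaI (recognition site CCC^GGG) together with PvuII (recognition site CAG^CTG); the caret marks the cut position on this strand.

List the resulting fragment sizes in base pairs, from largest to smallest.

SmaI sites (CCCGGG) start at positions 52, 68, 217.
SmaI cuts after base 3 of each site, so after positions 54, 70, 219.
The PvuII site (CAGCTG) starts at position 78.
PvuII cuts after base 3 of each site, so after position 80.
Combined cut positions: 54, 70, 80, 219.
Circular molecule, 4 cuts → 4 fragments:
  55–70 → 16 bp
  71–80 → 10 bp
  81–219 → 139 bp
  220–254 then 1–54 → 35 + 54 = 89 bp
Sorted largest to smallest: 139, 89, 16, 10 bp.

139, 89, 16, 10 bp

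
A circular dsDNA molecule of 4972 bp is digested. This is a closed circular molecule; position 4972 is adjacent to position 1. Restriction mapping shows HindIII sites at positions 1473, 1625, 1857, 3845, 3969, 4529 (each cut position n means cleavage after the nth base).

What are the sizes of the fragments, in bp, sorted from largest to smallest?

1988, 1916, 560, 232, 152, 124 bp

Circular molecule, 6 cuts → 6 fragments:
  1625 − 1473 = 152 bp
  1857 − 1625 = 232 bp
  3845 − 1857 = 1988 bp
  3969 − 3845 = 124 bp
  4529 − 3969 = 560 bp
  wrap: 4972 − 4529 + 1473 = 1916 bp
Sorted largest to smallest: 1988, 1916, 560, 232, 152, 124 bp.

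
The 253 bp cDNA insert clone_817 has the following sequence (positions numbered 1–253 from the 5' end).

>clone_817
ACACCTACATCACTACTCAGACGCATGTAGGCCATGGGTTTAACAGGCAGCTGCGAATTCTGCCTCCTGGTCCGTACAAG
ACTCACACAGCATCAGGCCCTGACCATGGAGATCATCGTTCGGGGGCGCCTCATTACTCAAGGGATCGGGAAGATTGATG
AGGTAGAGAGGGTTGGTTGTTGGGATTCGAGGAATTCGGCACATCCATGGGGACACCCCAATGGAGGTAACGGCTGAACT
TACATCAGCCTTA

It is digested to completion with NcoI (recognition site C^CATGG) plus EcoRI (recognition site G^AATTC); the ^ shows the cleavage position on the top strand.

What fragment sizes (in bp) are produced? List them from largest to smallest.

88, 49, 48, 32, 23, 13 bp

NcoI sites (CCATGG) start at positions 32, 104, 205.
NcoI cuts after the first base of each site, so after positions 32, 104, 205.
EcoRI sites (GAATTC) start at positions 55, 192.
EcoRI cuts after the first base of each site, so after positions 55, 192.
Combined cut positions: 32, 55, 104, 192, 205.
Linear molecule, 5 cuts → 6 fragments:
  1–32 → 32 bp
  33–55 → 23 bp
  56–104 → 49 bp
  105–192 → 88 bp
  193–205 → 13 bp
  206–253 → 48 bp
Sorted largest to smallest: 88, 49, 48, 32, 23, 13 bp.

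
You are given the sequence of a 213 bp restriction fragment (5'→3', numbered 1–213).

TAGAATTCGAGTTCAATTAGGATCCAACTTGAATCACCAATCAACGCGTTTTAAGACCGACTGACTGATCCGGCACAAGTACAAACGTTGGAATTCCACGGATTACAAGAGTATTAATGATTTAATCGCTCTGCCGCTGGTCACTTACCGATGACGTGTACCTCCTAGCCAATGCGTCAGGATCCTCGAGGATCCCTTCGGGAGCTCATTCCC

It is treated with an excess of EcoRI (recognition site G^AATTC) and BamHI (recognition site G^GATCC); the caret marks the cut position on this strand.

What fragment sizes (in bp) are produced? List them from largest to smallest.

EcoRI sites (GAATTC) start at positions 3, 91.
EcoRI cuts after the first base of each site, so after positions 3, 91.
BamHI sites (GGATCC) start at positions 20, 180, 190.
BamHI cuts after the first base of each site, so after positions 20, 180, 190.
Combined cut positions: 3, 20, 91, 180, 190.
Linear molecule, 5 cuts → 6 fragments:
  1–3 → 3 bp
  4–20 → 17 bp
  21–91 → 71 bp
  92–180 → 89 bp
  181–190 → 10 bp
  191–213 → 23 bp
Sorted largest to smallest: 89, 71, 23, 17, 10, 3 bp.

89, 71, 23, 17, 10, 3 bp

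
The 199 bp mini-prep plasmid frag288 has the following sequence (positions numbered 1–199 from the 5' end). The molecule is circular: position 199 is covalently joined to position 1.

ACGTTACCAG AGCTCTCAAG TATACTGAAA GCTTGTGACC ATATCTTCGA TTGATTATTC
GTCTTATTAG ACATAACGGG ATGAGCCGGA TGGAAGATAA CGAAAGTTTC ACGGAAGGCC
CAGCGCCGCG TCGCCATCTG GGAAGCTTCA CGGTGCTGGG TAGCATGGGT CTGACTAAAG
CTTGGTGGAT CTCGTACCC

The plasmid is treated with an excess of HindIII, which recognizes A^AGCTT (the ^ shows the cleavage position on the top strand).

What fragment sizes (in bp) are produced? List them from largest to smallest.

114, 50, 35 bp

HindIII sites (AAGCTT) start at positions 29, 143, 178.
HindIII cuts after the first base of each site, so after positions 29, 143, 178.
Circular molecule, 3 cuts → 3 fragments:
  30–143 → 114 bp
  144–178 → 35 bp
  179–199 then 1–29 → 21 + 29 = 50 bp
Sorted largest to smallest: 114, 50, 35 bp.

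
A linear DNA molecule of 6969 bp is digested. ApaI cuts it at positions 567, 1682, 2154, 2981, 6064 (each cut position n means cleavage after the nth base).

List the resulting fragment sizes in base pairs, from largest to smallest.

3083, 1115, 905, 827, 567, 472 bp

Linear molecule, 5 cuts → 6 fragments:
  567 − 0 = 567 bp
  1682 − 567 = 1115 bp
  2154 − 1682 = 472 bp
  2981 − 2154 = 827 bp
  6064 − 2981 = 3083 bp
  6969 − 6064 = 905 bp
Sorted largest to smallest: 3083, 1115, 905, 827, 567, 472 bp.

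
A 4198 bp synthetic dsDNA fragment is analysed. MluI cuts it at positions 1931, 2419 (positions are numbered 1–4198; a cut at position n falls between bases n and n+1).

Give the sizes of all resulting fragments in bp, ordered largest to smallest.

1931, 1779, 488 bp

Linear molecule, 2 cuts → 3 fragments:
  1931 − 0 = 1931 bp
  2419 − 1931 = 488 bp
  4198 − 2419 = 1779 bp
Sorted largest to smallest: 1931, 1779, 488 bp.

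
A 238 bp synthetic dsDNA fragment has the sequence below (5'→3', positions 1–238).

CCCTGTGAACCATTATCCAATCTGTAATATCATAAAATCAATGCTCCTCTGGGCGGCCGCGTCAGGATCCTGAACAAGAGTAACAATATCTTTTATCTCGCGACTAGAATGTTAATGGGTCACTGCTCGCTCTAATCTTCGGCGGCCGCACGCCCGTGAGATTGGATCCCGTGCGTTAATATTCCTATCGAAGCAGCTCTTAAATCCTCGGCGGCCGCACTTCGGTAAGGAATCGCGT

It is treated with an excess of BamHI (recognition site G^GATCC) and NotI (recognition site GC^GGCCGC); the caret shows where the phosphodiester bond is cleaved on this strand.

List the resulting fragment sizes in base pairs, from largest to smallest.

78, 54, 48, 26, 21, 11 bp

BamHI sites (GGATCC) start at positions 65, 164.
BamHI cuts after the first base of each site, so after positions 65, 164.
NotI sites (GCGGCCGC) start at positions 53, 142, 211.
NotI cuts after base 2 of each site, so after positions 54, 143, 212.
Combined cut positions: 54, 65, 143, 164, 212.
Linear molecule, 5 cuts → 6 fragments:
  1–54 → 54 bp
  55–65 → 11 bp
  66–143 → 78 bp
  144–164 → 21 bp
  165–212 → 48 bp
  213–238 → 26 bp
Sorted largest to smallest: 78, 54, 48, 26, 21, 11 bp.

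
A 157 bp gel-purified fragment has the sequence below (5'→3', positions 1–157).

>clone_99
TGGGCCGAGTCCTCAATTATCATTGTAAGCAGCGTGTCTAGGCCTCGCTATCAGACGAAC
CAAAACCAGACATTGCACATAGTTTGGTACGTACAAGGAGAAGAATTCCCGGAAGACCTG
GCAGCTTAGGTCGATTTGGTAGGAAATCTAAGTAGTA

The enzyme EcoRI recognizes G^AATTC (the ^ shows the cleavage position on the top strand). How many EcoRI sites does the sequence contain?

GAATTC occurs starting at position 103.
EcoRI cuts at 1 site.

1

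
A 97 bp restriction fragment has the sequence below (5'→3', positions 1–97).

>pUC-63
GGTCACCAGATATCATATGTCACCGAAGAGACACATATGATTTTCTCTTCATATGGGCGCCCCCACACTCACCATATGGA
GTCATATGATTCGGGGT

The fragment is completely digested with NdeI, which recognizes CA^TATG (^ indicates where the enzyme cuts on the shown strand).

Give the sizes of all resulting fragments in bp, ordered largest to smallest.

NdeI sites (CATATG) start at positions 14, 34, 50, 73, 83.
NdeI cuts after base 2 of each site, so after positions 15, 35, 51, 74, 84.
Linear molecule, 5 cuts → 6 fragments:
  1–15 → 15 bp
  16–35 → 20 bp
  36–51 → 16 bp
  52–74 → 23 bp
  75–84 → 10 bp
  85–97 → 13 bp
Sorted largest to smallest: 23, 20, 16, 15, 13, 10 bp.

23, 20, 16, 15, 13, 10 bp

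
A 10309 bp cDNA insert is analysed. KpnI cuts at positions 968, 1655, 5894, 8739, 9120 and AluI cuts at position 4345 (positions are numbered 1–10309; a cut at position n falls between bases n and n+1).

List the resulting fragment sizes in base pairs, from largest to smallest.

2845, 2690, 1549, 1189, 968, 687, 381 bp

Combined cut positions (sorted): 968, 1655, 4345, 5894, 8739, 9120.
Linear molecule, 6 cuts → 7 fragments:
  968 − 0 = 968 bp
  1655 − 968 = 687 bp
  4345 − 1655 = 2690 bp
  5894 − 4345 = 1549 bp
  8739 − 5894 = 2845 bp
  9120 − 8739 = 381 bp
  10309 − 9120 = 1189 bp
Sorted largest to smallest: 2845, 2690, 1549, 1189, 968, 687, 381 bp.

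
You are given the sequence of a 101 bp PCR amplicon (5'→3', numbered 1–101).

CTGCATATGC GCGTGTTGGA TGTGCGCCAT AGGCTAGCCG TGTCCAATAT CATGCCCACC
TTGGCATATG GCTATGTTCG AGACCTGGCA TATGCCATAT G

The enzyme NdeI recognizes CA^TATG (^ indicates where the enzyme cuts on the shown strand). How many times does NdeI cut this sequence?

4

CATATG occurs starting at positions 4, 65, 89, 96.
NdeI cuts at 4 sites.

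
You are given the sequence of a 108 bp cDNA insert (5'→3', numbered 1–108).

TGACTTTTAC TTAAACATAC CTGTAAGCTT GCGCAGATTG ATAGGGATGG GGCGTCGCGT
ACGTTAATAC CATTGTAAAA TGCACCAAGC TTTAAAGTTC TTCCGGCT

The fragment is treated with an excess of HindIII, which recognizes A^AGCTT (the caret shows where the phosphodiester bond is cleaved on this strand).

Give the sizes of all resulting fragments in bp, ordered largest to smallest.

62, 25, 21 bp

HindIII sites (AAGCTT) start at positions 25, 87.
HindIII cuts after the first base of each site, so after positions 25, 87.
Linear molecule, 2 cuts → 3 fragments:
  1–25 → 25 bp
  26–87 → 62 bp
  88–108 → 21 bp
Sorted largest to smallest: 62, 25, 21 bp.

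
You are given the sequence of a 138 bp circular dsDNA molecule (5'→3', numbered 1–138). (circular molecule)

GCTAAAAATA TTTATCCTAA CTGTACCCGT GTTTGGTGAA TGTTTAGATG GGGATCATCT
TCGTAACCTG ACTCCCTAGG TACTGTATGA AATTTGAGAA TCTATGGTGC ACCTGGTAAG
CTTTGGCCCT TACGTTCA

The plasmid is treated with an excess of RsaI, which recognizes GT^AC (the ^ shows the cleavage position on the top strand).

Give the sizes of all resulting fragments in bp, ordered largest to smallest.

RsaI sites (GTAC) start at positions 23, 80.
RsaI cuts after base 2 of each site, so after positions 24, 81.
Circular molecule, 2 cuts → 2 fragments:
  25–81 → 57 bp
  82–138 then 1–24 → 57 + 24 = 81 bp
Sorted largest to smallest: 81, 57 bp.

81, 57 bp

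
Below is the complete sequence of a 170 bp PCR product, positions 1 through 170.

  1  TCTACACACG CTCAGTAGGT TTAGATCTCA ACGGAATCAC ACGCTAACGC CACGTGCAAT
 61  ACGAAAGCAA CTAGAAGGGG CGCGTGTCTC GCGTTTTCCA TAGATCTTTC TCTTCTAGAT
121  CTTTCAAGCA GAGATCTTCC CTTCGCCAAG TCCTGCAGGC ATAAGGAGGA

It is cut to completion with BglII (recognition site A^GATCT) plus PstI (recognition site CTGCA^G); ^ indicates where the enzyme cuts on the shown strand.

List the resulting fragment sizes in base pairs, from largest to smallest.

BglII sites (AGATCT) start at positions 23, 102, 117, 132.
BglII cuts after the first base of each site, so after positions 23, 102, 117, 132.
The PstI site (CTGCAG) starts at position 153.
PstI cuts after base 5 of each site (before the last base), so after position 157.
Combined cut positions: 23, 102, 117, 132, 157.
Linear molecule, 5 cuts → 6 fragments:
  1–23 → 23 bp
  24–102 → 79 bp
  103–117 → 15 bp
  118–132 → 15 bp
  133–157 → 25 bp
  158–170 → 13 bp
Sorted largest to smallest: 79, 25, 23, 15, 15, 13 bp.

79, 25, 23, 15, 15, 13 bp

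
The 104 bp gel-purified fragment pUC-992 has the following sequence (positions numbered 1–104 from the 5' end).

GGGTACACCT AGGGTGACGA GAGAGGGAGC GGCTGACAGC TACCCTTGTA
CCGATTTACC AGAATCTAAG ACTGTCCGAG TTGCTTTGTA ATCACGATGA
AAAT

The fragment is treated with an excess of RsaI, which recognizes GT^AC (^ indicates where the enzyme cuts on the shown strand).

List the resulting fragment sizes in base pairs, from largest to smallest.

55, 45, 4 bp

RsaI sites (GTAC) start at positions 3, 48.
RsaI cuts after base 2 of each site, so after positions 4, 49.
Linear molecule, 2 cuts → 3 fragments:
  1–4 → 4 bp
  5–49 → 45 bp
  50–104 → 55 bp
Sorted largest to smallest: 55, 45, 4 bp.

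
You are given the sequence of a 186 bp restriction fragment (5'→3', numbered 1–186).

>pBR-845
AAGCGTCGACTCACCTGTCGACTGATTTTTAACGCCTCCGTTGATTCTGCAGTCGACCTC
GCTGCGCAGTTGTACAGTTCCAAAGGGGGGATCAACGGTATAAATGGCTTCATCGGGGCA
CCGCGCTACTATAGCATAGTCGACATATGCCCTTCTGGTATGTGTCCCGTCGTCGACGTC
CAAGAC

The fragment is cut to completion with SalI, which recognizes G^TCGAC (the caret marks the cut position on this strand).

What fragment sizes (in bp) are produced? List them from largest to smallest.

87, 35, 33, 14, 12, 5 bp

SalI sites (GTCGAC) start at positions 5, 17, 52, 139, 172.
SalI cuts after the first base of each site, so after positions 5, 17, 52, 139, 172.
Linear molecule, 5 cuts → 6 fragments:
  1–5 → 5 bp
  6–17 → 12 bp
  18–52 → 35 bp
  53–139 → 87 bp
  140–172 → 33 bp
  173–186 → 14 bp
Sorted largest to smallest: 87, 35, 33, 14, 12, 5 bp.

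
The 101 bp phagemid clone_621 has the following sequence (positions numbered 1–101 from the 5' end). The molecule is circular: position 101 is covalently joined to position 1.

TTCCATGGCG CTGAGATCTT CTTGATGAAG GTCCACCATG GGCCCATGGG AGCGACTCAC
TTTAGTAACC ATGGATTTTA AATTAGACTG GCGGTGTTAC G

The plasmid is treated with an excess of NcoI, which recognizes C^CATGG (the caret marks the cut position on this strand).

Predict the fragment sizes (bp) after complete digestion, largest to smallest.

NcoI sites (CCATGG) start at positions 3, 36, 44, 69.
NcoI cuts after the first base of each site, so after positions 3, 36, 44, 69.
Circular molecule, 4 cuts → 4 fragments:
  4–36 → 33 bp
  37–44 → 8 bp
  45–69 → 25 bp
  70–101 then 1–3 → 32 + 3 = 35 bp
Sorted largest to smallest: 35, 33, 25, 8 bp.

35, 33, 25, 8 bp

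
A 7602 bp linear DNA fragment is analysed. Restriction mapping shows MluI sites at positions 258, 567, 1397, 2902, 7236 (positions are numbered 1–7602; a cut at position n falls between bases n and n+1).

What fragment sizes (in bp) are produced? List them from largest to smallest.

Linear molecule, 5 cuts → 6 fragments:
  258 − 0 = 258 bp
  567 − 258 = 309 bp
  1397 − 567 = 830 bp
  2902 − 1397 = 1505 bp
  7236 − 2902 = 4334 bp
  7602 − 7236 = 366 bp
Sorted largest to smallest: 4334, 1505, 830, 366, 309, 258 bp.

4334, 1505, 830, 366, 309, 258 bp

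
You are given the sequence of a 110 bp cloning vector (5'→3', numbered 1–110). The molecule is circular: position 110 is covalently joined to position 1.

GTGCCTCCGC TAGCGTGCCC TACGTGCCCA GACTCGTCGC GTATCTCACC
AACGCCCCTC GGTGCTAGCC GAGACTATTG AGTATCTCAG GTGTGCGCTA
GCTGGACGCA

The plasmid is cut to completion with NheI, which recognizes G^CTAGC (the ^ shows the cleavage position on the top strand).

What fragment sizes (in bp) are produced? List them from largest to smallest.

NheI sites (GCTAGC) start at positions 9, 64, 97.
NheI cuts after the first base of each site, so after positions 9, 64, 97.
Circular molecule, 3 cuts → 3 fragments:
  10–64 → 55 bp
  65–97 → 33 bp
  98–110 then 1–9 → 13 + 9 = 22 bp
Sorted largest to smallest: 55, 33, 22 bp.

55, 33, 22 bp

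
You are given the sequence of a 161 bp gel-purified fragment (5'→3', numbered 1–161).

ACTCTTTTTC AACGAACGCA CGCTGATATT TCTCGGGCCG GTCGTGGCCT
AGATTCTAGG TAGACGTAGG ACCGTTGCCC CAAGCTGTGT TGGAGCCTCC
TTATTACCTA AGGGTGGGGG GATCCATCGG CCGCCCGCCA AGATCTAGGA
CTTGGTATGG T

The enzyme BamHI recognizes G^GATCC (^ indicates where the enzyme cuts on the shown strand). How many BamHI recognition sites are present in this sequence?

GGATCC occurs starting at position 120.
BamHI cuts at 1 site.

1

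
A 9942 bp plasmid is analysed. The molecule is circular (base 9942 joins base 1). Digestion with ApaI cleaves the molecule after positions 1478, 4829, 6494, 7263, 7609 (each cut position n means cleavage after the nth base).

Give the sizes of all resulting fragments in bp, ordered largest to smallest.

Circular molecule, 5 cuts → 5 fragments:
  4829 − 1478 = 3351 bp
  6494 − 4829 = 1665 bp
  7263 − 6494 = 769 bp
  7609 − 7263 = 346 bp
  wrap: 9942 − 7609 + 1478 = 3811 bp
Sorted largest to smallest: 3811, 3351, 1665, 769, 346 bp.

3811, 3351, 1665, 769, 346 bp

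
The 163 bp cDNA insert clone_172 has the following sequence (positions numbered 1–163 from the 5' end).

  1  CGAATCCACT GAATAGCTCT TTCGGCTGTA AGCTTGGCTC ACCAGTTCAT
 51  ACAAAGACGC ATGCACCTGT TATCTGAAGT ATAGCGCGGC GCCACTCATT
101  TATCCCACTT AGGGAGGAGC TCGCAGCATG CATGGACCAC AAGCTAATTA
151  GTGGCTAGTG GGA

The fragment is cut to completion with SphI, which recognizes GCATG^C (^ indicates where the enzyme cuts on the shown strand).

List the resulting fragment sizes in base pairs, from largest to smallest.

SphI sites (GCATGC) start at positions 59, 126.
SphI cuts after base 5 of each site (before the last base), so after positions 63, 130.
Linear molecule, 2 cuts → 3 fragments:
  1–63 → 63 bp
  64–130 → 67 bp
  131–163 → 33 bp
Sorted largest to smallest: 67, 63, 33 bp.

67, 63, 33 bp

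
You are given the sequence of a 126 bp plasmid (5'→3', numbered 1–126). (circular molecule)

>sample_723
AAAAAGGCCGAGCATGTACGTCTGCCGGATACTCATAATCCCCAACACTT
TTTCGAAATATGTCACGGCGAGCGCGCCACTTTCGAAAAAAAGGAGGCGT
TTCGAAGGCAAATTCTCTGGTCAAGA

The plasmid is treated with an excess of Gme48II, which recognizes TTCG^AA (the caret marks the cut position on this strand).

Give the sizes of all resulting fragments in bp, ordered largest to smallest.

77, 30, 19 bp

Gme48II sites (TTCGAA) start at positions 52, 82, 101.
Gme48II cuts after base 4 of each site, so after positions 55, 85, 104.
Circular molecule, 3 cuts → 3 fragments:
  56–85 → 30 bp
  86–104 → 19 bp
  105–126 then 1–55 → 22 + 55 = 77 bp
Sorted largest to smallest: 77, 30, 19 bp.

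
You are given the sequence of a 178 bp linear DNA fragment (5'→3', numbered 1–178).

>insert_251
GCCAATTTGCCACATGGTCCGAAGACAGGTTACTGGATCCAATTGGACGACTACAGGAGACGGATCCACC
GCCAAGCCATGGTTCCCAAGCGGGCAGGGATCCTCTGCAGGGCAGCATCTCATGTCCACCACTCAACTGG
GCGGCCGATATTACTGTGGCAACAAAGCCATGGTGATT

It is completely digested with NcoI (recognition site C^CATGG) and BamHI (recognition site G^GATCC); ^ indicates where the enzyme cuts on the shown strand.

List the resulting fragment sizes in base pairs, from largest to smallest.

NcoI sites (CCATGG) start at positions 77, 168.
NcoI cuts after the first base of each site, so after positions 77, 168.
BamHI sites (GGATCC) start at positions 35, 62, 98.
BamHI cuts after the first base of each site, so after positions 35, 62, 98.
Combined cut positions: 35, 62, 77, 98, 168.
Linear molecule, 5 cuts → 6 fragments:
  1–35 → 35 bp
  36–62 → 27 bp
  63–77 → 15 bp
  78–98 → 21 bp
  99–168 → 70 bp
  169–178 → 10 bp
Sorted largest to smallest: 70, 35, 27, 21, 15, 10 bp.

70, 35, 27, 21, 15, 10 bp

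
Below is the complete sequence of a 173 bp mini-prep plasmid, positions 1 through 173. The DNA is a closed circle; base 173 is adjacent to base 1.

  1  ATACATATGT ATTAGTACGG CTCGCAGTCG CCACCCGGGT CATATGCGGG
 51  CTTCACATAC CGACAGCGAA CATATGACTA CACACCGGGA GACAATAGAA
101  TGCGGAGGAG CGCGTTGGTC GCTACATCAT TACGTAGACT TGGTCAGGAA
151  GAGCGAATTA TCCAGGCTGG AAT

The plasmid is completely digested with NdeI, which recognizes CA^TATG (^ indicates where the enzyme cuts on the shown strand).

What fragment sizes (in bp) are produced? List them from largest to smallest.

106, 37, 30 bp

NdeI sites (CATATG) start at positions 4, 41, 71.
NdeI cuts after base 2 of each site, so after positions 5, 42, 72.
Circular molecule, 3 cuts → 3 fragments:
  6–42 → 37 bp
  43–72 → 30 bp
  73–173 then 1–5 → 101 + 5 = 106 bp
Sorted largest to smallest: 106, 37, 30 bp.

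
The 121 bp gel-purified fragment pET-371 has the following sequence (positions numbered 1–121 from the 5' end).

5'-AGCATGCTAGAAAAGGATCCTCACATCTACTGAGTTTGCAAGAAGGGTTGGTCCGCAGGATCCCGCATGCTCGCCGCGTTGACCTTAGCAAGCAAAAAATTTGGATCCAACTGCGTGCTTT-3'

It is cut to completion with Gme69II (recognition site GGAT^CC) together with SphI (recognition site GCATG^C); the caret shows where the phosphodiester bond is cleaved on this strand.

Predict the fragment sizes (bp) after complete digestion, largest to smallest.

Gme69II sites (GGATCC) start at positions 15, 58, 103.
Gme69II cuts after base 4 of each site, so after positions 18, 61, 106.
SphI sites (GCATGC) start at positions 2, 65.
SphI cuts after base 5 of each site (before the last base), so after positions 6, 69.
Combined cut positions: 6, 18, 61, 69, 106.
Linear molecule, 5 cuts → 6 fragments:
  1–6 → 6 bp
  7–18 → 12 bp
  19–61 → 43 bp
  62–69 → 8 bp
  70–106 → 37 bp
  107–121 → 15 bp
Sorted largest to smallest: 43, 37, 15, 12, 8, 6 bp.

43, 37, 15, 12, 8, 6 bp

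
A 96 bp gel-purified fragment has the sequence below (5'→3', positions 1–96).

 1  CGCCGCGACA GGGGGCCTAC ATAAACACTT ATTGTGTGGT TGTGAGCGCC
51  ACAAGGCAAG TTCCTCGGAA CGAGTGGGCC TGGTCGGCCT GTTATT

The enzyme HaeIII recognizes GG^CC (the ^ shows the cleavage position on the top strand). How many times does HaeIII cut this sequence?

GGCC occurs starting at positions 14, 77, 86.
HaeIII cuts at 3 sites.

3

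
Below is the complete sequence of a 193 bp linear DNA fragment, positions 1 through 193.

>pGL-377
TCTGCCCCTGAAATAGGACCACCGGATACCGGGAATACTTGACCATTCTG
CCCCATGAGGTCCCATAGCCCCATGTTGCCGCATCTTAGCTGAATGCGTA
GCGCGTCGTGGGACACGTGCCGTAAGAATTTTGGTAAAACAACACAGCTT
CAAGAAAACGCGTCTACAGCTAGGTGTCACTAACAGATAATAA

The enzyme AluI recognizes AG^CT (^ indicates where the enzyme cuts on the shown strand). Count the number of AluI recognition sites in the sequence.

3

AGCT occurs starting at positions 88, 146, 168.
AluI cuts at 3 sites.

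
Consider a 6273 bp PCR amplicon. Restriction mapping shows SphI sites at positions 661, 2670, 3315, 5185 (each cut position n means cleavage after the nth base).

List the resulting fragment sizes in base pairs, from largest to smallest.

Linear molecule, 4 cuts → 5 fragments:
  661 − 0 = 661 bp
  2670 − 661 = 2009 bp
  3315 − 2670 = 645 bp
  5185 − 3315 = 1870 bp
  6273 − 5185 = 1088 bp
Sorted largest to smallest: 2009, 1870, 1088, 661, 645 bp.

2009, 1870, 1088, 661, 645 bp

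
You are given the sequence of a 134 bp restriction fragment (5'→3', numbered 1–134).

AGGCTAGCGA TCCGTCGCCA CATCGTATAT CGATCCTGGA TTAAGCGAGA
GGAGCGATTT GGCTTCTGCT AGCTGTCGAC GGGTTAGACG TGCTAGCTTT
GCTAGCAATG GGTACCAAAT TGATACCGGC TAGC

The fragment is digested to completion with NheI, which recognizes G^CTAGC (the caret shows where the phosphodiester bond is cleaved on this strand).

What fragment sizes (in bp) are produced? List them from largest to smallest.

65, 28, 24, 9, 5, 3 bp

NheI sites (GCTAGC) start at positions 3, 68, 92, 101, 129.
NheI cuts after the first base of each site, so after positions 3, 68, 92, 101, 129.
Linear molecule, 5 cuts → 6 fragments:
  1–3 → 3 bp
  4–68 → 65 bp
  69–92 → 24 bp
  93–101 → 9 bp
  102–129 → 28 bp
  130–134 → 5 bp
Sorted largest to smallest: 65, 28, 24, 9, 5, 3 bp.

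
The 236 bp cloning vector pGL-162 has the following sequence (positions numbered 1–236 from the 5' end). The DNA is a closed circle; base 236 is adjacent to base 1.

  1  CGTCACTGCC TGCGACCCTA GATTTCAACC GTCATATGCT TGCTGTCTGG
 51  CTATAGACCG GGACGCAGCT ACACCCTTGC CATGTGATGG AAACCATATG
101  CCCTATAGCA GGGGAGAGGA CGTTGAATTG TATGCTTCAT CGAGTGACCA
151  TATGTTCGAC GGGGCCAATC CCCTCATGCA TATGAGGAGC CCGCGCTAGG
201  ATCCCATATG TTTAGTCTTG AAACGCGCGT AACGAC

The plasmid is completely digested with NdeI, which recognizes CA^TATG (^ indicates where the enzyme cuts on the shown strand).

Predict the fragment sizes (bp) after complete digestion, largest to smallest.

64, 62, 54, 30, 26 bp

NdeI sites (CATATG) start at positions 33, 95, 149, 179, 205.
NdeI cuts after base 2 of each site, so after positions 34, 96, 150, 180, 206.
Circular molecule, 5 cuts → 5 fragments:
  35–96 → 62 bp
  97–150 → 54 bp
  151–180 → 30 bp
  181–206 → 26 bp
  207–236 then 1–34 → 30 + 34 = 64 bp
Sorted largest to smallest: 64, 62, 54, 30, 26 bp.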